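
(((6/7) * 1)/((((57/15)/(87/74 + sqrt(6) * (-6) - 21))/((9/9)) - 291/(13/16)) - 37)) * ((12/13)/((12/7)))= -747677724930/640825792700329 - 243462960 * sqrt(6)/640825792700329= -0.00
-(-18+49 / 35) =83 / 5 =16.60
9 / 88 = 0.10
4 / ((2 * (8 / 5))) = 5 / 4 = 1.25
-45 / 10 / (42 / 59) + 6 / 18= -503 / 84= -5.99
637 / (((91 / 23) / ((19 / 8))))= 3059 / 8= 382.38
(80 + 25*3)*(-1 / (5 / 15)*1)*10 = -4650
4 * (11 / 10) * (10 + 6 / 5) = 1232 / 25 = 49.28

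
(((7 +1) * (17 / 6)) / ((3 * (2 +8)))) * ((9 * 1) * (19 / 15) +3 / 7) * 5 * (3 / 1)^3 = 42228 / 35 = 1206.51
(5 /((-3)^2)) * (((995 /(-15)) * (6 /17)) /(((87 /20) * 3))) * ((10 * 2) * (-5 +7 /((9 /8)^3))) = 48556000 /29111157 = 1.67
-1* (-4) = 4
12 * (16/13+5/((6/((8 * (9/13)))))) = 912/13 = 70.15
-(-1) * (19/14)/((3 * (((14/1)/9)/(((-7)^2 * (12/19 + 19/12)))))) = 505/16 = 31.56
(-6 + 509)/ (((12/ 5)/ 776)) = 162636.67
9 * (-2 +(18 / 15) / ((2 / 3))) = -9 / 5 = -1.80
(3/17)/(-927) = -1/5253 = -0.00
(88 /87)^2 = 7744 /7569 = 1.02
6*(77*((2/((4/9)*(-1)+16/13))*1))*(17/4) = 459459/92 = 4994.12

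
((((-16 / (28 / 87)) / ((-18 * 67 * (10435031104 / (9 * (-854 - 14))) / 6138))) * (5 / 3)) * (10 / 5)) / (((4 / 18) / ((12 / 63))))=-41385465 / 76469212309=-0.00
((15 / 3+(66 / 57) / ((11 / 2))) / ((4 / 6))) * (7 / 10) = 2079 / 380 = 5.47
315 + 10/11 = 3475/11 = 315.91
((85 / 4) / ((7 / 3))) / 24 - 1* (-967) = 216693 / 224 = 967.38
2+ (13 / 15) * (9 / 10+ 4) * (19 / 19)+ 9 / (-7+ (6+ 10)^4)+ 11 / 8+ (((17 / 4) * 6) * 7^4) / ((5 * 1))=17842413491 / 1456200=12252.72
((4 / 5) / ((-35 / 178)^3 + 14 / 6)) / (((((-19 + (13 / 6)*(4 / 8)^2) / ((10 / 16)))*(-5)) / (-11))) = -2233341792 / 87159450385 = -0.03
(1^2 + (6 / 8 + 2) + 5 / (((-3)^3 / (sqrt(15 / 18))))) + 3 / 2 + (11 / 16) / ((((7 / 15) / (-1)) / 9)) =-897 / 112 - 5 * sqrt(30) / 162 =-8.18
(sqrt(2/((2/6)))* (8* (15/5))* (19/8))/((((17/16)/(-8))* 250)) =-3648* sqrt(6)/2125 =-4.21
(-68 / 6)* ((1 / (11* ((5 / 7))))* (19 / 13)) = -4522 / 2145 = -2.11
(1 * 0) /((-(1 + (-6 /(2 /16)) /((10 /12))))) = 0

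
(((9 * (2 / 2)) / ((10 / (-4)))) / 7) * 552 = -9936 / 35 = -283.89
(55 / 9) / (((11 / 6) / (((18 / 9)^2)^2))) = 160 / 3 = 53.33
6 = 6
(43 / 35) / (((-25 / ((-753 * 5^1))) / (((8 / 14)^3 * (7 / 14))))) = 1036128 / 60025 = 17.26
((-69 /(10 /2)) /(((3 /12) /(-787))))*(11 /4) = 597333 /5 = 119466.60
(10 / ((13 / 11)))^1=110 / 13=8.46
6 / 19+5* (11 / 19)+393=7528 / 19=396.21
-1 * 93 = -93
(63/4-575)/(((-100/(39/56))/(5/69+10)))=4042259/103040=39.23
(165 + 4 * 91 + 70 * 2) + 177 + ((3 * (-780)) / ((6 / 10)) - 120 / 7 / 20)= -21384 / 7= -3054.86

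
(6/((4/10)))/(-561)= -5/187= -0.03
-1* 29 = -29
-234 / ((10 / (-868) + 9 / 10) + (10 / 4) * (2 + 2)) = -42315 / 1969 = -21.49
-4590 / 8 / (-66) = 8.69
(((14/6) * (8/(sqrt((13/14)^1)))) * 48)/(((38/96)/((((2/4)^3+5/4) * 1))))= 3229.91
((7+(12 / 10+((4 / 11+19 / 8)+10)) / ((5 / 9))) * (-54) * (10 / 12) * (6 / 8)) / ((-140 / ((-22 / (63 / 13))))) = -2753283 / 78400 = -35.12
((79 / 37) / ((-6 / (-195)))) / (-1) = -5135 / 74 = -69.39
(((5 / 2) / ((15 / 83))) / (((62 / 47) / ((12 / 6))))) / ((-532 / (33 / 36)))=-42911 / 1187424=-0.04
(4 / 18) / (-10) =-1 / 45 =-0.02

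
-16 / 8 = -2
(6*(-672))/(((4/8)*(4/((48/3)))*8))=-4032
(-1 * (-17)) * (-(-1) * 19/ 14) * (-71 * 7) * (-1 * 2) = 22933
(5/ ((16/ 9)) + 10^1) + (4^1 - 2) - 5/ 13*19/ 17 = 50857/ 3536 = 14.38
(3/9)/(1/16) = 16/3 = 5.33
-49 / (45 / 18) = -98 / 5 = -19.60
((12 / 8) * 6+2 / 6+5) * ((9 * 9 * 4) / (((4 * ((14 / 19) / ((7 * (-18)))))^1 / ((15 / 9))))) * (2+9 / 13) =-11580975 / 13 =-890844.23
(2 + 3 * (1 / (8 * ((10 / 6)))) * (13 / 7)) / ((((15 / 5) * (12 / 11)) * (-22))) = -677 / 20160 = -0.03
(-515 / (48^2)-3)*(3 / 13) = -7427 / 9984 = -0.74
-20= -20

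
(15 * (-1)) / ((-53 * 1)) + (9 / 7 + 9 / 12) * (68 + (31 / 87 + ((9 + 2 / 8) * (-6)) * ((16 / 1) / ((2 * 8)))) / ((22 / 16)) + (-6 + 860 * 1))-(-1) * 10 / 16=1700623341 / 946792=1796.20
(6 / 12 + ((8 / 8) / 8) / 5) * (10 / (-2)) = -21 / 8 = -2.62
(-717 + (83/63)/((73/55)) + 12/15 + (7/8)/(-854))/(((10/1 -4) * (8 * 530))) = -16051508339/570952972800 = -0.03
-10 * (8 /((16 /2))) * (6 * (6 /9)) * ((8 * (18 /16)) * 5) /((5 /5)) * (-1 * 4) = 7200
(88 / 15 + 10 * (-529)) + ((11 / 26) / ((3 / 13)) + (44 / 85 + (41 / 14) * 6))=-6264411 / 1190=-5264.21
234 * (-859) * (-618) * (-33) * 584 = -2394000756576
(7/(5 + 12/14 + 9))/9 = 49/936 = 0.05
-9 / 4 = -2.25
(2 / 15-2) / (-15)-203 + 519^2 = 60560578 / 225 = 269158.12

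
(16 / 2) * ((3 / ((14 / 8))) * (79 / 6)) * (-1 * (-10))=12640 / 7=1805.71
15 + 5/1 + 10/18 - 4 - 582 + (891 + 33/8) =23737/72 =329.68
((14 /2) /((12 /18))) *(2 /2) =21 /2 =10.50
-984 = -984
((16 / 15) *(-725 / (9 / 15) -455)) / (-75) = 15968 / 675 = 23.66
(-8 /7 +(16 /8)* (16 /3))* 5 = 47.62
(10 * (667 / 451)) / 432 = 3335 / 97416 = 0.03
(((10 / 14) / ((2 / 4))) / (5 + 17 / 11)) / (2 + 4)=55 / 1512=0.04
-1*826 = -826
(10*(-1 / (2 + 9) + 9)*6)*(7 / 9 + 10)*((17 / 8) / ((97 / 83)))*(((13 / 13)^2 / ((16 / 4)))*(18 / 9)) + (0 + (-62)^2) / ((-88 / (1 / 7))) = 1208491 / 231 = 5231.56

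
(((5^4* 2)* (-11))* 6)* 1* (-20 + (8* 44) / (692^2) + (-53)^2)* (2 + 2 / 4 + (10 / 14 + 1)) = -203149987301250 / 209503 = -969675791.28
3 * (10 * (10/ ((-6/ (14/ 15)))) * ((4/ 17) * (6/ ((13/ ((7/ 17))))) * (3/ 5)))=-1.25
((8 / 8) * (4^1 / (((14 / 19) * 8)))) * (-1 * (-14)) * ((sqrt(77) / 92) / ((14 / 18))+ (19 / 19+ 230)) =2195.66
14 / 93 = 0.15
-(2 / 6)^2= -1 / 9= -0.11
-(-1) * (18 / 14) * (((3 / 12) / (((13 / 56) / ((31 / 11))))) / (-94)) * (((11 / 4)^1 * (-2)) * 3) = 837 / 1222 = 0.68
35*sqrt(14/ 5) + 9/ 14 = 9/ 14 + 7*sqrt(70) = 59.21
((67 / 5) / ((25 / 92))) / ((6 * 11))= 3082 / 4125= 0.75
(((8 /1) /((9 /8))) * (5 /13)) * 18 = 640 /13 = 49.23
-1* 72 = -72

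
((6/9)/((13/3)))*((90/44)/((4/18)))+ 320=91925/286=321.42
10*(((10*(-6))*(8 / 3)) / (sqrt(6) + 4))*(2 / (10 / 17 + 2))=-5440 / 11 + 1360*sqrt(6) / 11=-191.70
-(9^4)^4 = -1853020188851841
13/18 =0.72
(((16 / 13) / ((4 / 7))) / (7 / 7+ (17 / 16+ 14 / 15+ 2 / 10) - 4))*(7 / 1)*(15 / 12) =-58800 / 2509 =-23.44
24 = 24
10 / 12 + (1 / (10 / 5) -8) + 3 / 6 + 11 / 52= -929 / 156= -5.96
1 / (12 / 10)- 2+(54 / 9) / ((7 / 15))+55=2801 / 42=66.69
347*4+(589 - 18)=1959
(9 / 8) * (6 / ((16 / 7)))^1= 189 / 64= 2.95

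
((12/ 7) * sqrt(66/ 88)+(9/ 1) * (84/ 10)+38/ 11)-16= 6 * sqrt(3)/ 7+3468/ 55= 64.54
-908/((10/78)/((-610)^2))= -2635361040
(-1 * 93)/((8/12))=-279/2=-139.50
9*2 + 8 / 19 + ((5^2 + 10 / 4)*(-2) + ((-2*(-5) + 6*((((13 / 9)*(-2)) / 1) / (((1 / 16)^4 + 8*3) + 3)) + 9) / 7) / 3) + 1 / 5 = -53715124127 / 1512899415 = -35.50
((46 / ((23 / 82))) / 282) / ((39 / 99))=902 / 611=1.48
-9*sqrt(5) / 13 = -1.55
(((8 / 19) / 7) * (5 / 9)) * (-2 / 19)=-80 / 22743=-0.00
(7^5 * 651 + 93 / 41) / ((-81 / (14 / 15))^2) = 1953883624 / 1345005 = 1452.70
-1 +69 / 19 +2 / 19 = 52 / 19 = 2.74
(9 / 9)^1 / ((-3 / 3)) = -1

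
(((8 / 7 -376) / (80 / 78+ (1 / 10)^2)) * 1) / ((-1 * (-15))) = -682240 / 28273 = -24.13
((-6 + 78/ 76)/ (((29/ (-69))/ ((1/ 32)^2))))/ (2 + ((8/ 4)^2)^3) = 4347/ 24825856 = 0.00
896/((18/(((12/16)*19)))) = 2128/3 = 709.33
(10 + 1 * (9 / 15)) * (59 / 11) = 3127 / 55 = 56.85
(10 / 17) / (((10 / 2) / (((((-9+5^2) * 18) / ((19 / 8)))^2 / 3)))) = 3538944 / 6137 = 576.66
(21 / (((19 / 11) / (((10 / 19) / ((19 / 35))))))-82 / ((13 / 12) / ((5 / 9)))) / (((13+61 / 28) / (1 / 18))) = -22667708 / 204638265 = -0.11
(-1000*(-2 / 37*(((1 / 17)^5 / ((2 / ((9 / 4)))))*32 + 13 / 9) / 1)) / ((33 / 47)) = 1735095710000 / 15602808573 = 111.20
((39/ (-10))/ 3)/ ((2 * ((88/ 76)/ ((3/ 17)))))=-741/ 7480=-0.10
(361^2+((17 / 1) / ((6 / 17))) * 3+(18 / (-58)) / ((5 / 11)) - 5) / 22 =5929.99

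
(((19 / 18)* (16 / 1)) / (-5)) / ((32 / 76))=-361 / 45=-8.02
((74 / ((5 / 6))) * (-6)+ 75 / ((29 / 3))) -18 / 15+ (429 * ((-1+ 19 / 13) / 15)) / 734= -28002978 / 53215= -526.22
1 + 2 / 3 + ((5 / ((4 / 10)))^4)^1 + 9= 1172387 / 48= 24424.73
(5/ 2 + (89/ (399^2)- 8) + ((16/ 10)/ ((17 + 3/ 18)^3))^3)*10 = -285587612798366319354392371/ 5193029890969989171454575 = -54.99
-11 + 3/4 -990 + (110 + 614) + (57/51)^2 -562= -967573/1156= -837.00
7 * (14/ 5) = 98/ 5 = 19.60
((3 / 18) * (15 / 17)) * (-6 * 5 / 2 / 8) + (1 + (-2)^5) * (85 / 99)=-724145 / 26928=-26.89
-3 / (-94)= 3 / 94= 0.03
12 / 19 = 0.63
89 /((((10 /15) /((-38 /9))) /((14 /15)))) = -23674 /45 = -526.09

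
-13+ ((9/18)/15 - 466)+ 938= 13771/30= 459.03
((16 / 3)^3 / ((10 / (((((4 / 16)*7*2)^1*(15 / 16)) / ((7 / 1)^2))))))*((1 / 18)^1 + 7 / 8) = 536 / 567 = 0.95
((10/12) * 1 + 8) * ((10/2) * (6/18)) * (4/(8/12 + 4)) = 265/21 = 12.62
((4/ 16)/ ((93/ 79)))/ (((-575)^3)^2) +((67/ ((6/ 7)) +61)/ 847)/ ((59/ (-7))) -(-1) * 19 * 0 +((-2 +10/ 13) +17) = 6550625795959356284996001/ 415919696546008789062500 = 15.75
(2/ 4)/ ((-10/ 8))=-2/ 5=-0.40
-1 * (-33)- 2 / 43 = 1417 / 43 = 32.95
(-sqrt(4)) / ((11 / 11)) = -2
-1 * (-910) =910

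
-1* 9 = -9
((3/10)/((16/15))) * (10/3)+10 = 175/16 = 10.94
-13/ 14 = -0.93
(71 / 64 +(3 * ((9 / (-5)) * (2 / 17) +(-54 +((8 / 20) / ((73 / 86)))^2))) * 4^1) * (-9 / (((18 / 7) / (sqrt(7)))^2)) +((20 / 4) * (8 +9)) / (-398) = 6398743081885457 / 1038413203200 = 6162.04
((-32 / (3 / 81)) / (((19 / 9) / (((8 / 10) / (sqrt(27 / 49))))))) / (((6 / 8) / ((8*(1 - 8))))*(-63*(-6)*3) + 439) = -387072*sqrt(3) / 644195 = -1.04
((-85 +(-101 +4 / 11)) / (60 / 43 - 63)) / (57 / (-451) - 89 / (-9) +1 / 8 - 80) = -86401104 / 2010319919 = -0.04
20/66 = 10/33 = 0.30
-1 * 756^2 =-571536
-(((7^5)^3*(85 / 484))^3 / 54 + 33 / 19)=-1248596688403700702464473946504098626840367553 / 116327781504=-10733435059627325242388160000000000.00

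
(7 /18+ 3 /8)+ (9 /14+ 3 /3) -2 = 205 /504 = 0.41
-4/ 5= -0.80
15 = 15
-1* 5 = -5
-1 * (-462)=462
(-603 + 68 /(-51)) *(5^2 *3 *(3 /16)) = -135975 /16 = -8498.44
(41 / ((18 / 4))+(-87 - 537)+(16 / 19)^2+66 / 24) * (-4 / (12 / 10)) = 39730705 / 19494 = 2038.10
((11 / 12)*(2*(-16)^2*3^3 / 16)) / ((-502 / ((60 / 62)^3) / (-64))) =684288000 / 7477541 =91.51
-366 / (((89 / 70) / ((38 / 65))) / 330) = -64254960 / 1157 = -55535.83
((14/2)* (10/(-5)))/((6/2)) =-14/3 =-4.67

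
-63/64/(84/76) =-57/64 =-0.89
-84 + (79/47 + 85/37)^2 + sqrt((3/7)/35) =-206167440/3024121 + sqrt(15)/35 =-68.06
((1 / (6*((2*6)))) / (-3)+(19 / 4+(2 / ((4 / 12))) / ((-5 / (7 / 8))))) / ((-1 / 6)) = -22.17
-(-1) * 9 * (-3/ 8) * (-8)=27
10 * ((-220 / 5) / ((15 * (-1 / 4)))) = 352 / 3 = 117.33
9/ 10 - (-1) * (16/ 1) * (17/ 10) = 281/ 10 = 28.10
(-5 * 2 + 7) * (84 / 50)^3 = -222264 / 15625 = -14.22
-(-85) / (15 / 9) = 51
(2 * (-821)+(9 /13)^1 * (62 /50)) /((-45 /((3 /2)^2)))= 533371 /6500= 82.06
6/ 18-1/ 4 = 1/ 12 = 0.08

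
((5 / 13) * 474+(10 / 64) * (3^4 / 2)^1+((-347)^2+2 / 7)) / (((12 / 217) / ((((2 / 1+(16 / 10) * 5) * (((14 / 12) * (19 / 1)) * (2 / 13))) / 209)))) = 84673676675 / 237952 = 355843.52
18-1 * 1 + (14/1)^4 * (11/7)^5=2576935/7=368133.57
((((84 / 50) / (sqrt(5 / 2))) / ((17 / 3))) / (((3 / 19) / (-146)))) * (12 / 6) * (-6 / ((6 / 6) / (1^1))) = 1398096 * sqrt(10) / 2125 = 2080.55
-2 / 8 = -1 / 4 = -0.25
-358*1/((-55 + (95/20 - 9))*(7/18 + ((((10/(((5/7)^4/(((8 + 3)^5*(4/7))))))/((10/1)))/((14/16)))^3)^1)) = 2097656250000/22899608039406092312829921529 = 0.00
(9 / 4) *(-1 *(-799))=7191 / 4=1797.75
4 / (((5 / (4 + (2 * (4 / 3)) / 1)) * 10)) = 8 / 15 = 0.53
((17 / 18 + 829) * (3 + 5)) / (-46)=-29878 / 207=-144.34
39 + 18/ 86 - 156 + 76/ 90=-224356/ 1935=-115.95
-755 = -755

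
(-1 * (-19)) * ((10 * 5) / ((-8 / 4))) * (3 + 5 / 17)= -26600 / 17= -1564.71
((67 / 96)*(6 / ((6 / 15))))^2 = 112225 / 1024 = 109.59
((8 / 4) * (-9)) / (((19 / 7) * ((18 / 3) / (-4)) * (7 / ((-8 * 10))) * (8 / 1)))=-120 / 19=-6.32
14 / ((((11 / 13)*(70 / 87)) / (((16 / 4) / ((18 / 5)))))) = 754 / 33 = 22.85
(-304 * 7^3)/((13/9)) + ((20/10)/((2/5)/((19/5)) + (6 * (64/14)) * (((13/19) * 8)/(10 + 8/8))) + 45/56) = -528729667619/7324408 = -72187.36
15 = 15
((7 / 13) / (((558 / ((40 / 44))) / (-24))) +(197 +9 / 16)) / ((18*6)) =42033659 / 22980672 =1.83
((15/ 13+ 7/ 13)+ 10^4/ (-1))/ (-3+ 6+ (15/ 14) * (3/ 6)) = -404376/ 143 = -2827.80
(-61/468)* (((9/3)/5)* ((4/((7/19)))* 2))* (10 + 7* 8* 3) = -412604/1365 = -302.27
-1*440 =-440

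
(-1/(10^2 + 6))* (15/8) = -15/848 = -0.02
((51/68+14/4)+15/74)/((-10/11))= -7249/1480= -4.90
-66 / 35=-1.89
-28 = -28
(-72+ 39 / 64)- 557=-628.39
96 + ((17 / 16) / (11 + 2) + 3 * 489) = 325121 / 208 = 1563.08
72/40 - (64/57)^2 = 8761/16245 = 0.54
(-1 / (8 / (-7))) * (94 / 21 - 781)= -16307 / 24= -679.46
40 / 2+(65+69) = 154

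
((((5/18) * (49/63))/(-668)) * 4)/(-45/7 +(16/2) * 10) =-49/2786562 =-0.00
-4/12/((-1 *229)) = 1/687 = 0.00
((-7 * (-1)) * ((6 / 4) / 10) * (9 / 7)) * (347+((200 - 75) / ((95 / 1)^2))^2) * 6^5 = 2373581473056 / 651605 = 3642669.21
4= 4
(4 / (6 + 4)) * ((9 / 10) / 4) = 9 / 100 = 0.09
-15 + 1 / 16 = -239 / 16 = -14.94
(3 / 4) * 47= 141 / 4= 35.25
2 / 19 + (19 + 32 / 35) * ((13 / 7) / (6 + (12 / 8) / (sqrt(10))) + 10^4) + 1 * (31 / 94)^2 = 781452337310047 / 3923952732 -18122 * sqrt(10) / 116865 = 199148.78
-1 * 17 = -17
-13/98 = -0.13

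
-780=-780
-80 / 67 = -1.19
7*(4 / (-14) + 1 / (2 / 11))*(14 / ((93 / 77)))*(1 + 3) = 1692.34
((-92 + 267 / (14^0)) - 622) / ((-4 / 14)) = 3129 / 2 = 1564.50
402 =402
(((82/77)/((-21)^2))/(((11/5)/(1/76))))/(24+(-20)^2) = 205/6018267024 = 0.00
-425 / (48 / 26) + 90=-140.21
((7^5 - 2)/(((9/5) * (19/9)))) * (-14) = -1176350/19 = -61913.16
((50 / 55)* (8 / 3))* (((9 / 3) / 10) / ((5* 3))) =8 / 165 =0.05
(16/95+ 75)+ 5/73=75.24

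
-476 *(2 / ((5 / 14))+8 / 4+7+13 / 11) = -413168 / 55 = -7512.15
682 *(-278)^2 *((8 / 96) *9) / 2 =19765383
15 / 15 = 1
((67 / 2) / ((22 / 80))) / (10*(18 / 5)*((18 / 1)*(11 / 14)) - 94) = 4690 / 15983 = 0.29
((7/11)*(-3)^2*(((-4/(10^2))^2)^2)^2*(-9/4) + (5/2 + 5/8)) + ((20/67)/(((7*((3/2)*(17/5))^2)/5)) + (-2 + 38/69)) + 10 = 4401821530882490017367/376741768798828125000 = 11.68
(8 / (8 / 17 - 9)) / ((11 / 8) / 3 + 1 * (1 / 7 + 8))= -1344 / 12325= -0.11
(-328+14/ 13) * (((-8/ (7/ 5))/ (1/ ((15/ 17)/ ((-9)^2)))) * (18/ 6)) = 50000/ 819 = 61.05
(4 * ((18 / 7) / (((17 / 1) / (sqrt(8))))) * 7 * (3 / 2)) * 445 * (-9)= -865080 * sqrt(2) / 17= -71965.17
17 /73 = 0.23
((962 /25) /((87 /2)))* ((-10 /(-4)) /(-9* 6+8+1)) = -962 /19575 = -0.05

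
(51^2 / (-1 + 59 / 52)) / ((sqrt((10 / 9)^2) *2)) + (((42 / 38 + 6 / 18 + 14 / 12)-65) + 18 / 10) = 8634.18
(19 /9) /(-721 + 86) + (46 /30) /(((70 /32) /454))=318.23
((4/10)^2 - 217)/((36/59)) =-106613/300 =-355.38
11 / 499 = 0.02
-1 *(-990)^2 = -980100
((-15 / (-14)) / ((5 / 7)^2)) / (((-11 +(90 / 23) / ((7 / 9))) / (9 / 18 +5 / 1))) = -37191 / 19220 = -1.94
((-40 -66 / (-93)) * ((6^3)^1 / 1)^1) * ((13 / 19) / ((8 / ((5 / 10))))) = -213759 / 589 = -362.92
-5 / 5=-1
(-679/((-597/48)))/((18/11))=59752/1791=33.36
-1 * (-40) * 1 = 40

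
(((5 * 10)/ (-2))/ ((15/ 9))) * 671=-10065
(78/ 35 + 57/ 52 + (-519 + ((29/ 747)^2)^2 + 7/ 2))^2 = 262323.51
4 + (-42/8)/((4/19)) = -335/16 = -20.94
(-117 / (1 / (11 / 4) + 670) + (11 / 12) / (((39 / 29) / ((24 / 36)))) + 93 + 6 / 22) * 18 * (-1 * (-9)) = 2663537700 / 175747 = 15155.52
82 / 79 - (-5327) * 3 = 1262581 / 79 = 15982.04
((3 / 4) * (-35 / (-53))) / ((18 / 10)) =175 / 636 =0.28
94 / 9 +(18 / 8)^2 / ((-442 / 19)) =650917 / 63648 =10.23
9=9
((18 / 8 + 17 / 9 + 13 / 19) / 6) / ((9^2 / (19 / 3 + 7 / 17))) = 141857 / 2119203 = 0.07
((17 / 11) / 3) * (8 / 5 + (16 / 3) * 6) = 952 / 55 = 17.31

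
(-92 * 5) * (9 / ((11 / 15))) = -62100 / 11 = -5645.45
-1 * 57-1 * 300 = -357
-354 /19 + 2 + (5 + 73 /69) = -13862 /1311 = -10.57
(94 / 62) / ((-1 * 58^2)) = -47 / 104284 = -0.00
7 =7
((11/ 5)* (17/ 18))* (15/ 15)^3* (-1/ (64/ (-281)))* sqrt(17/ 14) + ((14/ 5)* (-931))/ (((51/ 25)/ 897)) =-19485830/ 17 + 52547* sqrt(238)/ 80640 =-1146215.24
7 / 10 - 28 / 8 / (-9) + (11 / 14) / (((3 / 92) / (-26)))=-196997 / 315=-625.39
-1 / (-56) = 1 / 56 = 0.02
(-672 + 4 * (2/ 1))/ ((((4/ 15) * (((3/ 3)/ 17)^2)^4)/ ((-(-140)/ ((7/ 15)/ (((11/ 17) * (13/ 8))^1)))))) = -5479098423566625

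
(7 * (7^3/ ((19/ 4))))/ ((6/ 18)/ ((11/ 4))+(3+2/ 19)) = 45276/ 289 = 156.66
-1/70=-0.01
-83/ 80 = -1.04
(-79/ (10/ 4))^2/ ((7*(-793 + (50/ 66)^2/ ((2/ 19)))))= -54371592/ 300173825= -0.18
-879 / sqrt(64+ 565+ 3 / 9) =-879 * sqrt(354) / 472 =-35.04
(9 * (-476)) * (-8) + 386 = 34658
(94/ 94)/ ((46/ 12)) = 6/ 23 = 0.26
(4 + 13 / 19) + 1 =5.68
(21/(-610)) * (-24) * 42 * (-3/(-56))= 567/305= 1.86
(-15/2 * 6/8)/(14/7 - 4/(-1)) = -0.94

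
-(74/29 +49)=-1495/29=-51.55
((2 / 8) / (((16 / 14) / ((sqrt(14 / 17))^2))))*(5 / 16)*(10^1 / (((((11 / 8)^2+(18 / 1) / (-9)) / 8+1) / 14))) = 13720 / 1717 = 7.99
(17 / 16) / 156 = 17 / 2496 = 0.01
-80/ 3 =-26.67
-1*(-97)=97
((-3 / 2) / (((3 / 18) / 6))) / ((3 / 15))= -270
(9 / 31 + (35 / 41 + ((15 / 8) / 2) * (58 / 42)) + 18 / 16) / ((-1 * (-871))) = 507289 / 123988592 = 0.00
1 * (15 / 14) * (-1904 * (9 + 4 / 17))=-18840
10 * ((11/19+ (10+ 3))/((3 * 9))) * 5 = 25.15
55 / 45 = 11 / 9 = 1.22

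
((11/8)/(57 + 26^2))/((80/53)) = 583/469120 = 0.00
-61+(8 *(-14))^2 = 12483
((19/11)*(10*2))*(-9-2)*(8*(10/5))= -6080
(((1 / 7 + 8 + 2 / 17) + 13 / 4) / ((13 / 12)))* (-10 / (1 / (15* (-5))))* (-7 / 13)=-12327750 / 2873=-4290.90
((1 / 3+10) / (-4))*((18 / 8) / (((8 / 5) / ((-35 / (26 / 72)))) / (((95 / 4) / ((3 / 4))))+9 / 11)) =-51022125 / 7177424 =-7.11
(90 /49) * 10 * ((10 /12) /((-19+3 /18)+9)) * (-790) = 3555000 /2891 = 1229.68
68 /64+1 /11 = 203 /176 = 1.15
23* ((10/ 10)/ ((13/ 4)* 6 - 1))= 1.24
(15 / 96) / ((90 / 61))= 61 / 576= 0.11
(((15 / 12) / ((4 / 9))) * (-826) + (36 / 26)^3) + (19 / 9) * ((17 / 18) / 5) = -16514920021 / 7118280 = -2320.07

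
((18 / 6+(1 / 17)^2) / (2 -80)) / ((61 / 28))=-12152 / 687531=-0.02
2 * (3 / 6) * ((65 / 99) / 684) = 65 / 67716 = 0.00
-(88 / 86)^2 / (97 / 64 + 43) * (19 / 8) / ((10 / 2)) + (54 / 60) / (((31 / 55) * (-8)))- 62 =-73884600197 / 1187649680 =-62.21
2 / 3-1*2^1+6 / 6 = -1 / 3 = -0.33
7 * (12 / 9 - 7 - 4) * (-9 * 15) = 9135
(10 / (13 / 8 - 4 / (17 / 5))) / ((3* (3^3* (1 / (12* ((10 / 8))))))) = 6800 / 1647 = 4.13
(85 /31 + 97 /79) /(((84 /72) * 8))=14583 /34286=0.43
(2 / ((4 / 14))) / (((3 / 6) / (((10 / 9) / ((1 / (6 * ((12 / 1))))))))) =1120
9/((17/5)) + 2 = 79/17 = 4.65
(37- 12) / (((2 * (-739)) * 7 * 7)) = -25 / 72422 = -0.00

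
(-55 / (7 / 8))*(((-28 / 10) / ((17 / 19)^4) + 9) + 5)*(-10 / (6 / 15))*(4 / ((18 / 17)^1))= 2528099200 / 44217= 57174.82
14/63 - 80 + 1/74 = -53123/666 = -79.76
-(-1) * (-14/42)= -1/3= -0.33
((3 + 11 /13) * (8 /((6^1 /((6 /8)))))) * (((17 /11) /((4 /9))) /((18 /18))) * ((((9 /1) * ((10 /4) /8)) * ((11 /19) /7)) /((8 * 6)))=57375 /885248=0.06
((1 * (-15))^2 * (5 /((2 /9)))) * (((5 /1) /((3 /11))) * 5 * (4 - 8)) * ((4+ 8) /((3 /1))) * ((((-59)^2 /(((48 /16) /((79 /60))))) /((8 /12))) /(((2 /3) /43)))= -2195007643125 /2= -1097503821562.50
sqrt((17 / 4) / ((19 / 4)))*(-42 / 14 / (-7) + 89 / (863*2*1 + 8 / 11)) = 63835*sqrt(323) / 2526202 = 0.45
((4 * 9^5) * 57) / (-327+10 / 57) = -767400804 / 18629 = -41193.88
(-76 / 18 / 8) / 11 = -0.05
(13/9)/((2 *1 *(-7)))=-0.10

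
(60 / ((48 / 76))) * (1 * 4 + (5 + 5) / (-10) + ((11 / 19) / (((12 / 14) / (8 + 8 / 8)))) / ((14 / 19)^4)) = 24631125 / 10976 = 2244.09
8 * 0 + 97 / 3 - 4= 85 / 3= 28.33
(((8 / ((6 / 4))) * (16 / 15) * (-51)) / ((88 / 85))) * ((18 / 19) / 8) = -33.19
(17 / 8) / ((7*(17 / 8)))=1 / 7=0.14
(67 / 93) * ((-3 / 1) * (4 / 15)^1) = -268 / 465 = -0.58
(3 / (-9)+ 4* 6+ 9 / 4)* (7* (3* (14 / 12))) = 15239 / 24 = 634.96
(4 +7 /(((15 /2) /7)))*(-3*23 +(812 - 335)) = 21488 /5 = 4297.60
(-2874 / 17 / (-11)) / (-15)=-958 / 935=-1.02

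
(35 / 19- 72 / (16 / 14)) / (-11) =1162 / 209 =5.56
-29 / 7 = -4.14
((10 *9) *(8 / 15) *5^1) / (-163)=-240 / 163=-1.47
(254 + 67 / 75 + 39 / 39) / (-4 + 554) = 9596 / 20625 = 0.47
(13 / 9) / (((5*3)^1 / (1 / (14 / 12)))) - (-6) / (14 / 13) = 1781 / 315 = 5.65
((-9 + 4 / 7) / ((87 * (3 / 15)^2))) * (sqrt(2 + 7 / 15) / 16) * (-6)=295 * sqrt(555) / 4872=1.43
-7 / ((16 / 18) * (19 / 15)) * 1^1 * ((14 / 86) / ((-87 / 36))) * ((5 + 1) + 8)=138915 / 23693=5.86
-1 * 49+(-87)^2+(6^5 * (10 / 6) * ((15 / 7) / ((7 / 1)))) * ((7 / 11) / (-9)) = 557440 / 77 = 7239.48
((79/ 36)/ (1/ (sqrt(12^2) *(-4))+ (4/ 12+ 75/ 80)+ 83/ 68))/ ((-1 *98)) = -1343/ 148176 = -0.01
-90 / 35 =-2.57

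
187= 187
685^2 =469225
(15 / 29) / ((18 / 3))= 5 / 58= 0.09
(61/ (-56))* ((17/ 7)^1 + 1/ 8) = -8723/ 3136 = -2.78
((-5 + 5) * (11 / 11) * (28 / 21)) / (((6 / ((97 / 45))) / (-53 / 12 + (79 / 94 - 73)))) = 0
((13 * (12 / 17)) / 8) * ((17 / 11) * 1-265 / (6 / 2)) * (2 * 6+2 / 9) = -186160 / 153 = -1216.73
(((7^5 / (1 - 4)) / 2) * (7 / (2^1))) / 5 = -117649 / 60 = -1960.82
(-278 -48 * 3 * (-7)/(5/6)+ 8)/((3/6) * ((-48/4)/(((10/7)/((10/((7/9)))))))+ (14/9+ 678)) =21141/14075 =1.50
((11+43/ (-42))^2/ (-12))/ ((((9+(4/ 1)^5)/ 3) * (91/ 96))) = -351122/ 13818441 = -0.03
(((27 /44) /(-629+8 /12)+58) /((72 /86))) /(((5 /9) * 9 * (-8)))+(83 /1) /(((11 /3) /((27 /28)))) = 16800969061 /836035200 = 20.10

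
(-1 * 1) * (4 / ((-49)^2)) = -4 / 2401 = -0.00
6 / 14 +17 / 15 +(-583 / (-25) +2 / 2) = 13588 / 525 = 25.88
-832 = -832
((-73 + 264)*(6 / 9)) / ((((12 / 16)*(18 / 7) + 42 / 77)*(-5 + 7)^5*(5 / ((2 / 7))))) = 2101 / 22860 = 0.09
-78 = -78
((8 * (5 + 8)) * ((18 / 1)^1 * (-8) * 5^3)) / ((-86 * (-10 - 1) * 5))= -187200 / 473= -395.77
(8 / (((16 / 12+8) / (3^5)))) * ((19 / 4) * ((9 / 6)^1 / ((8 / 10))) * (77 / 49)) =2285415 / 784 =2915.07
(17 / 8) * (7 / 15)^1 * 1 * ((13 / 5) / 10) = 1547 / 6000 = 0.26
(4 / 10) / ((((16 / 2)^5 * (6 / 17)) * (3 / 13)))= 221 / 1474560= 0.00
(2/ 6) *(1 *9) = 3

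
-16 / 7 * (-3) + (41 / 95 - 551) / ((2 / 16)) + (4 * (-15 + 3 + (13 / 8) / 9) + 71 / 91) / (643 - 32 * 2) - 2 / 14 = -396244036159 / 90098190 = -4397.91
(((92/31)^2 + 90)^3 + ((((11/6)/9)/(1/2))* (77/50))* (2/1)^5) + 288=578072411415269512/599064984675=964957.77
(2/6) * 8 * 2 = 16/3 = 5.33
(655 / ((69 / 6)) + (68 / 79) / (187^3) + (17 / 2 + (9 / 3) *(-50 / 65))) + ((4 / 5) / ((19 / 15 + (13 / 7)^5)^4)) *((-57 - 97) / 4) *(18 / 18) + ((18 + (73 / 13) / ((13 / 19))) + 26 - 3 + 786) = 63800179769917633661324691596232125162645 / 71018830038601056635241729664536221696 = 898.36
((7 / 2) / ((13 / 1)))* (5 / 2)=35 / 52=0.67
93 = 93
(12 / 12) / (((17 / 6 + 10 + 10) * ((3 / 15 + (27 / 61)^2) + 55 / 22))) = 74420 / 4920903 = 0.02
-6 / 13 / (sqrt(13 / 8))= -12 * sqrt(26) / 169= -0.36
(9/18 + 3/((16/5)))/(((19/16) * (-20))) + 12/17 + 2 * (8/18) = 89201/58140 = 1.53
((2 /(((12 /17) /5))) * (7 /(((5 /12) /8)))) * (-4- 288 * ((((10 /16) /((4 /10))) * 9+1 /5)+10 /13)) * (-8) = 4290153728 /65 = 66002365.05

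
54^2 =2916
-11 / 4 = -2.75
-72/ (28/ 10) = -180/ 7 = -25.71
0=0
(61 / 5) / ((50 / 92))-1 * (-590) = 76556 / 125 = 612.45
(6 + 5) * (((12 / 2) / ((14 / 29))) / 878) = 957 / 6146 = 0.16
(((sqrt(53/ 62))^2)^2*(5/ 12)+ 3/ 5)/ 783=208609/ 180591120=0.00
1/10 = 0.10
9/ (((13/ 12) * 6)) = 18/ 13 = 1.38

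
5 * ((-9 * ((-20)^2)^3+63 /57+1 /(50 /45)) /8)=-109439999619 /304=-359999998.75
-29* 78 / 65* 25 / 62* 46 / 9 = -6670 / 93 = -71.72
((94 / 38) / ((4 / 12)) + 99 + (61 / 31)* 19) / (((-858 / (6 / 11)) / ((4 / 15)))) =-338812 / 13897455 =-0.02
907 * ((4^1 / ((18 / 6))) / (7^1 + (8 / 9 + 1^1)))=2721 / 20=136.05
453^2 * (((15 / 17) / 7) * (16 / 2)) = 24625080 / 119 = 206933.45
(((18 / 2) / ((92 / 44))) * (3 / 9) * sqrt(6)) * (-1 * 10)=-330 * sqrt(6) / 23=-35.14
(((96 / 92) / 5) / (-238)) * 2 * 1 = -24 / 13685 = -0.00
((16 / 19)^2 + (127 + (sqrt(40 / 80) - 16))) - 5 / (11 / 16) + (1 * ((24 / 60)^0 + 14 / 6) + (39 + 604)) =sqrt(2) / 2 + 8943920 / 11913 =751.48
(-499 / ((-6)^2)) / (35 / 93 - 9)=1.61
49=49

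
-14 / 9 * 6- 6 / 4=-65 / 6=-10.83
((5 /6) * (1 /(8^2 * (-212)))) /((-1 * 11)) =5 /895488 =0.00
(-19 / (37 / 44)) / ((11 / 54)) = -4104 / 37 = -110.92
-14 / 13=-1.08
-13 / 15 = -0.87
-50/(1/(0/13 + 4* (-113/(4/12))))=67800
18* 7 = 126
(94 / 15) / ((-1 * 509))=-94 / 7635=-0.01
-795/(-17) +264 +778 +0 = 18509/17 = 1088.76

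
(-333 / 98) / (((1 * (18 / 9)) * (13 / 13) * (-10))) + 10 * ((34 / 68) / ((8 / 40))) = 49333 / 1960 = 25.17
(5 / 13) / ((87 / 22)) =110 / 1131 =0.10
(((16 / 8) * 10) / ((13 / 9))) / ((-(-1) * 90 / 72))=144 / 13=11.08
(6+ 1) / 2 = 7 / 2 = 3.50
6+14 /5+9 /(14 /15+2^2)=3931 /370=10.62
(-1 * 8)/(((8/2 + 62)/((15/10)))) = -2/11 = -0.18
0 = 0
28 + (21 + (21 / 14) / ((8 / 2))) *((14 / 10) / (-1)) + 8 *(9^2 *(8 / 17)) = 206051 / 680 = 303.02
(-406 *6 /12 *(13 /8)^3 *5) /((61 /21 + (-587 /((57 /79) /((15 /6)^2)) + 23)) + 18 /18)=177950409 /206651776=0.86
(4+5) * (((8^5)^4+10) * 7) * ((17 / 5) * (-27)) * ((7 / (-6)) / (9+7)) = 38895536340168893343189 / 80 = 486194204252111166789.86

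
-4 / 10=-2 / 5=-0.40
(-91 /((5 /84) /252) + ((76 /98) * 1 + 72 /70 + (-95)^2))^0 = 1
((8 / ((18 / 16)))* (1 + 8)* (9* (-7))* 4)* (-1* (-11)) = -177408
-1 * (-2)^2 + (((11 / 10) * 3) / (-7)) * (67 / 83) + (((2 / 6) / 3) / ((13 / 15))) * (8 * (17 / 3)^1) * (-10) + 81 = 12575603 / 679770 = 18.50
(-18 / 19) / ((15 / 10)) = -12 / 19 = -0.63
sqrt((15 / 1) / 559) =sqrt(8385) / 559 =0.16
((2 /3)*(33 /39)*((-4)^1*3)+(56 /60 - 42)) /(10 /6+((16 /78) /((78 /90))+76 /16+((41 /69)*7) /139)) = -1550724032 /216655665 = -7.16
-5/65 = -1/13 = -0.08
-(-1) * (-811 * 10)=-8110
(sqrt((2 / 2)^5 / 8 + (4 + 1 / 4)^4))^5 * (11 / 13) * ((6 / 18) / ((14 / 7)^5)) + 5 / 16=5 / 16 + 25597380633 * sqrt(83553) / 436207616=16962.56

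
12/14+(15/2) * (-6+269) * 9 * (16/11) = 1988346/77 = 25822.68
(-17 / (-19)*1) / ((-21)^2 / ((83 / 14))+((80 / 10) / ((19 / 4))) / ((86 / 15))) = 60673 / 5064078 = 0.01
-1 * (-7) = 7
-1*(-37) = 37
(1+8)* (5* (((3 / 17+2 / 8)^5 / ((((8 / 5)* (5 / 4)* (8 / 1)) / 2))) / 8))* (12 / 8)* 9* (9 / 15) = 0.08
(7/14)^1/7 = 1/14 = 0.07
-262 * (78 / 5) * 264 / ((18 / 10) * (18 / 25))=-7493200 / 9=-832577.78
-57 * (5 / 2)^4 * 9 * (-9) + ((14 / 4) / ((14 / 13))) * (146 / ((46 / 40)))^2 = 232734.93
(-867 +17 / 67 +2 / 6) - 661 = -1527.41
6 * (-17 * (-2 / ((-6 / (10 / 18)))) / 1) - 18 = -332 / 9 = -36.89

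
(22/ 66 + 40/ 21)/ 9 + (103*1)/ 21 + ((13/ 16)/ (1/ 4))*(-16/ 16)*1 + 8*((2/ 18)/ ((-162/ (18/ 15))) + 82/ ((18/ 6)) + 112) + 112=1228.56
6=6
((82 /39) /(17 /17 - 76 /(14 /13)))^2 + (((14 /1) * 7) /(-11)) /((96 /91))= -536113053721 /63489192624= -8.44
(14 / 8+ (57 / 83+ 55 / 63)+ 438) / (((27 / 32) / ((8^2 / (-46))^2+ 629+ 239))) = 33982474122080 / 74685807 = 455005.78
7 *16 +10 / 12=677 / 6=112.83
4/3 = 1.33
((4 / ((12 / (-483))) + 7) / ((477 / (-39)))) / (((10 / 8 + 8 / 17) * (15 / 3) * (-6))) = -5236 / 21465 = -0.24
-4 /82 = -2 /41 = -0.05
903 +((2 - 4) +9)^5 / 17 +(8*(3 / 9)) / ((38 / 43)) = 1835930 / 969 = 1894.66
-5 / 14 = -0.36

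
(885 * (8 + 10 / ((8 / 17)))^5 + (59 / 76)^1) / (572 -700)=-368660137218059 / 2490368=-148034401.83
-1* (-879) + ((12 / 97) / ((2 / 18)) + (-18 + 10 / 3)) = 251845 / 291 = 865.45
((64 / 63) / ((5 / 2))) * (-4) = -512 / 315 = -1.63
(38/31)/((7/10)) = 380/217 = 1.75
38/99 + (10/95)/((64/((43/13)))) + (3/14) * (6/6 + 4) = 8000983/5477472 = 1.46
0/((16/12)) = 0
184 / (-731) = -184 / 731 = -0.25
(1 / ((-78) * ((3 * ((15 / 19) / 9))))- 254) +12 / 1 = -94399 / 390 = -242.05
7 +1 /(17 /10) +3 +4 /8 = 377 /34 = 11.09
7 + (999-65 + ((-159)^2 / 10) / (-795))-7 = 46541 / 50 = 930.82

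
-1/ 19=-0.05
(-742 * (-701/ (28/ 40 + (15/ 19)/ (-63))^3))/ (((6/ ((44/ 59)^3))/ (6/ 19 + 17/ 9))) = 79551665570711488000/ 326054430169481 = 243982.78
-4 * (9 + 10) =-76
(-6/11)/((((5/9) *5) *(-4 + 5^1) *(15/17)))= -306/1375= -0.22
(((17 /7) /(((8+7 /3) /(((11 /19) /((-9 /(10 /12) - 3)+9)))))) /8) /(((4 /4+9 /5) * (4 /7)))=-4675 /2110976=-0.00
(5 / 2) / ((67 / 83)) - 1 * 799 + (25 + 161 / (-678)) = -17514913 / 22713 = -771.14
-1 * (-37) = 37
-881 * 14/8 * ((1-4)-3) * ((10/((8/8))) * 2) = 185010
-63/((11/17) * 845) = -1071/9295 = -0.12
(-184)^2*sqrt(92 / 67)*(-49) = -3317888*sqrt(1541) / 67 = -1943964.09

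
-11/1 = -11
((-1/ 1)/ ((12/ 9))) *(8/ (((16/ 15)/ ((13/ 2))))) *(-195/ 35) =22815/ 112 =203.71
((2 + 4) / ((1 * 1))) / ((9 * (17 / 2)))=4 / 51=0.08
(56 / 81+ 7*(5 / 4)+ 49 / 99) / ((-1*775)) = -35413 / 2762100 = -0.01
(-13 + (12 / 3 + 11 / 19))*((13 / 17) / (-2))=1040 / 323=3.22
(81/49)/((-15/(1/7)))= -27/1715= -0.02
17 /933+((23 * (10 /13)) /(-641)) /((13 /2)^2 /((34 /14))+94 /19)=423595681 /24938610749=0.02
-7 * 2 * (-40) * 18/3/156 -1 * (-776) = 797.54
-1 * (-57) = 57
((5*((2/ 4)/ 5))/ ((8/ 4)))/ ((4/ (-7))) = -7/ 16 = -0.44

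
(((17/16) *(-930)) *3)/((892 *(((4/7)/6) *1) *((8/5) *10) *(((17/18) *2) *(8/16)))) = -263655/114176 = -2.31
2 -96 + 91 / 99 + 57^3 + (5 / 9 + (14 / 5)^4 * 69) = 11715511571 / 61875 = 189341.60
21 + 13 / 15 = 328 / 15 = 21.87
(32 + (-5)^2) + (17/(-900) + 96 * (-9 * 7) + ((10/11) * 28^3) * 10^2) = 19697488913/9900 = 1989645.34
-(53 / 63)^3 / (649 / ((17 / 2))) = -0.01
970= 970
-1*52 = -52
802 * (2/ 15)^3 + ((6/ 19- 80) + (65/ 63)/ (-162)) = -1885560163/ 24239250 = -77.79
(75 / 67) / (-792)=-25 / 17688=-0.00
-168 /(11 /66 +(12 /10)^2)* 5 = -126000 /241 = -522.82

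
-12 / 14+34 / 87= -284 / 609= -0.47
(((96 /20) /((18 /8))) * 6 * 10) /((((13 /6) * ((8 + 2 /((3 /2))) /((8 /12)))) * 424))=48 /4823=0.01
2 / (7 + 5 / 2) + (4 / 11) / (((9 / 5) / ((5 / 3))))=3088 / 5643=0.55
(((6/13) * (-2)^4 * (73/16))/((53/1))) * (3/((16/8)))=657/689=0.95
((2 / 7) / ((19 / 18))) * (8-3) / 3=60 / 133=0.45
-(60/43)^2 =-3600/1849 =-1.95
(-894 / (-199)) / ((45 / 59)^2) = 7.72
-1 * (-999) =999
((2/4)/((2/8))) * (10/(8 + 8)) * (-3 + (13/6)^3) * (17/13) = 131665/11232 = 11.72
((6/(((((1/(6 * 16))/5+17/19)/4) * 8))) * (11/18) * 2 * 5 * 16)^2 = 7156695040000/66896041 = 106982.34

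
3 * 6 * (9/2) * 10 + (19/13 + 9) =10666/13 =820.46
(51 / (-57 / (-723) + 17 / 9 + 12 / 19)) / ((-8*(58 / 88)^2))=-254313081 / 45043960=-5.65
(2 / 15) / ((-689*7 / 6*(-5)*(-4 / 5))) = -1 / 24115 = -0.00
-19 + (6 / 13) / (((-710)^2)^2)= -31383426034997 / 1651759265000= -19.00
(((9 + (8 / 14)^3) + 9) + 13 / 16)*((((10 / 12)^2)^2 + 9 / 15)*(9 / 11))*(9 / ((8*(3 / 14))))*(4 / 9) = 731224471 / 18627840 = 39.25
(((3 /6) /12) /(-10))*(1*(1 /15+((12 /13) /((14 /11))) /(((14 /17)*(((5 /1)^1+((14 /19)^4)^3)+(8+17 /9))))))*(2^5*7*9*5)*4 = -129772569620644598524 /6144453281210939695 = -21.12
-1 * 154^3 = -3652264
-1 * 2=-2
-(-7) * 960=6720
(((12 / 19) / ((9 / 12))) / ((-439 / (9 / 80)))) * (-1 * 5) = 0.00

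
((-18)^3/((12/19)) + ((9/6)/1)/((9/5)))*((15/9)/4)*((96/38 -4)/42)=276995/2052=134.99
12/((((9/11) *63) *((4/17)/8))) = 1496/189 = 7.92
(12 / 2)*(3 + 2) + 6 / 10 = 153 / 5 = 30.60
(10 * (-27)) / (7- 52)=6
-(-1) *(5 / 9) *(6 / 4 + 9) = 35 / 6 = 5.83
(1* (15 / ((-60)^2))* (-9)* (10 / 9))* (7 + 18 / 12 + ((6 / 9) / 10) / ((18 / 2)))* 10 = -2297 / 648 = -3.54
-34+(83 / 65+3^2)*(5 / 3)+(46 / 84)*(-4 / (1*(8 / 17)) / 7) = -134051 / 7644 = -17.54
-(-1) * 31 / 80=31 / 80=0.39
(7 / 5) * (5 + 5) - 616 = -602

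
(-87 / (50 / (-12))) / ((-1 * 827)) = -522 / 20675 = -0.03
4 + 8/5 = 28/5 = 5.60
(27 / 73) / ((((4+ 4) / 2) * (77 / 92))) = 621 / 5621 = 0.11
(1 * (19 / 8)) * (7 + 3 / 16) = 2185 / 128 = 17.07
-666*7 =-4662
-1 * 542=-542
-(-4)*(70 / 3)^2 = 19600 / 9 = 2177.78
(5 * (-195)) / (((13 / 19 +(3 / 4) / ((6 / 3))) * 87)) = -49400 / 4669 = -10.58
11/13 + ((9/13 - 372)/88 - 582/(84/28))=-225795/1144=-197.37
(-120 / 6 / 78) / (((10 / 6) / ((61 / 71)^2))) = -0.11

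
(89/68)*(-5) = -445/68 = -6.54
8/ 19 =0.42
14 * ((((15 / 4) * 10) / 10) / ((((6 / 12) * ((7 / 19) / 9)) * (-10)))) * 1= -513 / 2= -256.50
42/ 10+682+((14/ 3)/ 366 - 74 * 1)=1680524/ 2745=612.21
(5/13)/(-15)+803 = 31316/39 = 802.97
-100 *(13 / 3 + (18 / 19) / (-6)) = -23800 / 57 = -417.54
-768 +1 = -767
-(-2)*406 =812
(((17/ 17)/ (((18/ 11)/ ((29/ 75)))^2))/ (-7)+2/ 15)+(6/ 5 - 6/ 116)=471202681/ 369967500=1.27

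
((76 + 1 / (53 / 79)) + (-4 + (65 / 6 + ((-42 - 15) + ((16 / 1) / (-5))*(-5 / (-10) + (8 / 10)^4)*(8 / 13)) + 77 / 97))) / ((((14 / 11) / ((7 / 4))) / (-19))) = -6894958623223 / 10024950000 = -687.78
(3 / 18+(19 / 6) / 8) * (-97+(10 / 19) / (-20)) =-33183 / 608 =-54.58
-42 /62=-21 /31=-0.68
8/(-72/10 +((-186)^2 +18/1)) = 20/86517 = 0.00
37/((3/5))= 185/3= 61.67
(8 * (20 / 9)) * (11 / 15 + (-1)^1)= -128 / 27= -4.74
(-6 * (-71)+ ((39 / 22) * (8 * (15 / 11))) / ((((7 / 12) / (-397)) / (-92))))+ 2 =1025956436 / 847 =1211282.69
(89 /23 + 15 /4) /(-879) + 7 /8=140117 /161736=0.87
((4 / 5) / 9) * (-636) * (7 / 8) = -742 / 15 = -49.47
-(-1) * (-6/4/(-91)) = 3/182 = 0.02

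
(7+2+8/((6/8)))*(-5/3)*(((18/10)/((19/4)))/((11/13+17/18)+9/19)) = -55224/10067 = -5.49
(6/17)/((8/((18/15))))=9/170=0.05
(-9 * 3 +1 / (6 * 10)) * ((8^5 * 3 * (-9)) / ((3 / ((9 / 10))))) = 179048448 / 25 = 7161937.92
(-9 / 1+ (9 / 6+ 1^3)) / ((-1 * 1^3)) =13 / 2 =6.50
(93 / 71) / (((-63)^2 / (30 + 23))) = 1643 / 93933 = 0.02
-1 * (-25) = 25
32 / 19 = 1.68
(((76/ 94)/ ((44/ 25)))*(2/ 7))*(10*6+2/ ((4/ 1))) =5225/ 658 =7.94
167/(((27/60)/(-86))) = -287240/9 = -31915.56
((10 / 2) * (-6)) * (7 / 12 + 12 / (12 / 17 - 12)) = 115 / 8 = 14.38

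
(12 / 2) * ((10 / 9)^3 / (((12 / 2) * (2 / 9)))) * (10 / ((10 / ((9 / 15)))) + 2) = 1300 / 81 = 16.05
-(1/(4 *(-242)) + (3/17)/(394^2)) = 659027/638640904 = 0.00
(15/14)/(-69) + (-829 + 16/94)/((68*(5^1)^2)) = -1294301/2572780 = -0.50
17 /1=17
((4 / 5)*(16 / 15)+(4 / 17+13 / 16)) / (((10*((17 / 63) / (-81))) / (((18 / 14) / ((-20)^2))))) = -84818421 / 462400000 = -0.18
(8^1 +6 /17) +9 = 295 /17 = 17.35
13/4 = 3.25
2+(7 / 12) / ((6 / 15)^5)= 58.97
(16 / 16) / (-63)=-1 / 63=-0.02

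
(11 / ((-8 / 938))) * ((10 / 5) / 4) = -5159 / 8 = -644.88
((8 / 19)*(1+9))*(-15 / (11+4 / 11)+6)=1872 / 95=19.71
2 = 2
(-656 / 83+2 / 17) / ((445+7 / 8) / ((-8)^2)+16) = -5624832 / 16591949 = -0.34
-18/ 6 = -3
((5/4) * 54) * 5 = 675/2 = 337.50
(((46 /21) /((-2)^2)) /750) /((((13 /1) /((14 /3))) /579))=4439 /29250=0.15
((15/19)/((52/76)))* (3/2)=45/26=1.73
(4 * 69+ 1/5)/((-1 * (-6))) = 1381/30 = 46.03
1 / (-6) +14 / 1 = 83 / 6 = 13.83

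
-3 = -3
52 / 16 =13 / 4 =3.25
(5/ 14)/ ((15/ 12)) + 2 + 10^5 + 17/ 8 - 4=100000.41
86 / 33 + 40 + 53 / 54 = 25891 / 594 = 43.59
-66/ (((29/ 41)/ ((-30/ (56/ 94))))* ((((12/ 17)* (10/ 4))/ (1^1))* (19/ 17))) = 18377799/ 7714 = 2382.40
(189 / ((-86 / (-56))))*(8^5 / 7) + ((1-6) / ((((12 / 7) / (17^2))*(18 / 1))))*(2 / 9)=24078540031 / 41796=576096.76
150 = 150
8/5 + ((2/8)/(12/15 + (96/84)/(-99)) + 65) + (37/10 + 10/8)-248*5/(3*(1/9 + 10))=154079547/4972240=30.99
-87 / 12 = -29 / 4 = -7.25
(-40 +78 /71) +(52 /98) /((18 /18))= -133492 /3479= -38.37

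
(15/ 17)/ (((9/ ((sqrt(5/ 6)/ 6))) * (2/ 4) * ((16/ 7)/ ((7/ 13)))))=245 * sqrt(30)/ 190944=0.01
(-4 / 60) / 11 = -1 / 165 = -0.01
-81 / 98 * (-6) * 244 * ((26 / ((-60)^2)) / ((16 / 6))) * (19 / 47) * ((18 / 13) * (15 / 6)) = 844911 / 184240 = 4.59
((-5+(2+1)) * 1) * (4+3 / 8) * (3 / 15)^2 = -7 / 20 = -0.35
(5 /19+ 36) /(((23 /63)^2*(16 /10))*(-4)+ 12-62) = -13673205 /19174382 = -0.71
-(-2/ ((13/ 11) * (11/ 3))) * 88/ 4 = 132/ 13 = 10.15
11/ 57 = 0.19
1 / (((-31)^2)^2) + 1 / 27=923548 / 24935067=0.04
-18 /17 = -1.06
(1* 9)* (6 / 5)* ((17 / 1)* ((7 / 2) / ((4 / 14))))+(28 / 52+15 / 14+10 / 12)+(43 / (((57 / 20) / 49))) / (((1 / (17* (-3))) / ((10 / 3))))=-2134090151 / 17290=-123429.16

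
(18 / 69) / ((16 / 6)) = 9 / 92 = 0.10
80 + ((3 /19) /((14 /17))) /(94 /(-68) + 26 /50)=7777445 /97489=79.78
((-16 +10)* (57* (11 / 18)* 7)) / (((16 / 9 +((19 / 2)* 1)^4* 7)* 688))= -13167 / 353050597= -0.00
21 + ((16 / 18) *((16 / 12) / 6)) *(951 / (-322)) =20.42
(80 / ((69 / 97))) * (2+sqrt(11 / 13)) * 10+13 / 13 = 77600 * sqrt(143) / 897+155269 / 69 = 3284.79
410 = 410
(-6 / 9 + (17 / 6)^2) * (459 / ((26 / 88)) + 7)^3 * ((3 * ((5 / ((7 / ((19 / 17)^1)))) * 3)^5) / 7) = 1386763514323062513098765625 / 1467989317424084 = 944668668813.24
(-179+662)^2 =233289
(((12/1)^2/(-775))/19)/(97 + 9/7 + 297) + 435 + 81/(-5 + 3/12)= 17028877917/40744075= 417.95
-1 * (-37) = 37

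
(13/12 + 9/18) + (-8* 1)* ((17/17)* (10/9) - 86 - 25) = 880.69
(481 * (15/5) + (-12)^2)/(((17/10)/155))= 2459850/17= 144697.06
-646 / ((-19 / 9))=306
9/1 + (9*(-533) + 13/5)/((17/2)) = -47179/85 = -555.05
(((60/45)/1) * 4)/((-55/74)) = -1184/165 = -7.18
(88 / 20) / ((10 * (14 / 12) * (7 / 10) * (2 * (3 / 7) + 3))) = 44 / 315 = 0.14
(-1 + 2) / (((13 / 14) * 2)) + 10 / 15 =47 / 39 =1.21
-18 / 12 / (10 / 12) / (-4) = 9 / 20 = 0.45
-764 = -764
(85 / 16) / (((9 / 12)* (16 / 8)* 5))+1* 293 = 7049 / 24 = 293.71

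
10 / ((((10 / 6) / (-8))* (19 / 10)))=-480 / 19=-25.26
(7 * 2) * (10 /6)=70 /3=23.33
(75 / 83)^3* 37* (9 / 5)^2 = 50574375 / 571787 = 88.45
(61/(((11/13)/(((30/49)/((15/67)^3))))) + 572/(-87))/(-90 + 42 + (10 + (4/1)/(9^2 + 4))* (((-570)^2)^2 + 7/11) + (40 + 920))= 117386447737/31704913668351371805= 0.00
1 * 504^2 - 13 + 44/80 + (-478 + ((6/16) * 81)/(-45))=2028199/8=253524.88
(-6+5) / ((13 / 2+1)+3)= -2 / 21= -0.10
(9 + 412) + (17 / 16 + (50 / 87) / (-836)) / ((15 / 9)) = 421.64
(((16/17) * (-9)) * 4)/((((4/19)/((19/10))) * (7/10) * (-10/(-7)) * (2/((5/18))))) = -722/17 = -42.47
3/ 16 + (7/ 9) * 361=40459/ 144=280.97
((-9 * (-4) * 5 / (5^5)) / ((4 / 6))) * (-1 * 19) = -1026 / 625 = -1.64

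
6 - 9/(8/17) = -105/8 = -13.12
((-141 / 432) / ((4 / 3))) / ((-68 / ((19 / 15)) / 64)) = 893 / 3060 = 0.29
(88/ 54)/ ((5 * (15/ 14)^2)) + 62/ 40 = 222821/ 121500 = 1.83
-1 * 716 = -716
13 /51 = 0.25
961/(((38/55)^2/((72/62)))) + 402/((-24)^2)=81045787/34656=2338.58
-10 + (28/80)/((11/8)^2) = -5938/605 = -9.81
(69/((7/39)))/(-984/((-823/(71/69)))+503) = 16979313/22270675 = 0.76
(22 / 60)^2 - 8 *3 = -21479 / 900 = -23.87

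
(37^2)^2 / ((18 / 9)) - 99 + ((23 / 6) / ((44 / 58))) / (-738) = 936981.49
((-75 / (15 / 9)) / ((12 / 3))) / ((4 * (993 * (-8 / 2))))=15 / 21184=0.00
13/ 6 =2.17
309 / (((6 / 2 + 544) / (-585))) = -180765 / 547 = -330.47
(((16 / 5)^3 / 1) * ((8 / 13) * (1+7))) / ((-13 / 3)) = -786432 / 21125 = -37.23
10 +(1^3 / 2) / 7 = 141 / 14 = 10.07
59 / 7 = 8.43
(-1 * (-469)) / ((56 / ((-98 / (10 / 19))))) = -62377 / 40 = -1559.42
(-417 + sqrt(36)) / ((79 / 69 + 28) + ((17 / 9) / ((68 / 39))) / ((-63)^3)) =-28364331492 / 2011377769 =-14.10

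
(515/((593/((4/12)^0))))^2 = 265225/351649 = 0.75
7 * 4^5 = 7168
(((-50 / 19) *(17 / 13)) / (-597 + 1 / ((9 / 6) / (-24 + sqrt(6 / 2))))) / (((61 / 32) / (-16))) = -0.05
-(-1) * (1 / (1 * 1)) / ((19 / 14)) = 14 / 19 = 0.74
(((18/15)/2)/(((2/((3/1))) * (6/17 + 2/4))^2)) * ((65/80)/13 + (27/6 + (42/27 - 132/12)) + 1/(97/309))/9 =-1369571/3915696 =-0.35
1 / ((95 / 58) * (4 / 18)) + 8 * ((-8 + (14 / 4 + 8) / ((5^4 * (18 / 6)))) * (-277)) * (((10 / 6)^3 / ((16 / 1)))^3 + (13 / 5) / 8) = 6189.08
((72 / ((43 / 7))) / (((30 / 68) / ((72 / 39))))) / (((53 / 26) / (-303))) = -83075328 / 11395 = -7290.51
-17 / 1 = -17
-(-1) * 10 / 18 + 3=3.56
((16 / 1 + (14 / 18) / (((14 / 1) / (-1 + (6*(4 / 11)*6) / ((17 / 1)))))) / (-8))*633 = -1264.99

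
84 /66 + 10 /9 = 236 /99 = 2.38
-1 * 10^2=-100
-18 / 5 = -3.60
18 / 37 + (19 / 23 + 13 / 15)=27818 / 12765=2.18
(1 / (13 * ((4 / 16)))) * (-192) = -768 / 13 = -59.08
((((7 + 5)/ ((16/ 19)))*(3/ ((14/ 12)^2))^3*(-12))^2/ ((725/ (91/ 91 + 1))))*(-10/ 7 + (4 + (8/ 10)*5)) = 60772.91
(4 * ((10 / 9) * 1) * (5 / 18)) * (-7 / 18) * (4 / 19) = -1400 / 13851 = -0.10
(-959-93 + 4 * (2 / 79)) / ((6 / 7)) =-96950 / 79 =-1227.22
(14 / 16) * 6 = 21 / 4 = 5.25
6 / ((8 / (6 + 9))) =45 / 4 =11.25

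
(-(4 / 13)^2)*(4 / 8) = -8 / 169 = -0.05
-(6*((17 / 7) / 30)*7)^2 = -289 / 25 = -11.56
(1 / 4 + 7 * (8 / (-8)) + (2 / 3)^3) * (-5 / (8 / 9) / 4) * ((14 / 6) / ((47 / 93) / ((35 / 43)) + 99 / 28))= 26468575 / 5195424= 5.09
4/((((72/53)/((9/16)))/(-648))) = -4293/4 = -1073.25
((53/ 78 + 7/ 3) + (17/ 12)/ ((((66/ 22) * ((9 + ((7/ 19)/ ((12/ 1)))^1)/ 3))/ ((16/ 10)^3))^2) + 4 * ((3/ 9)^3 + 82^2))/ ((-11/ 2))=-1250873150054377547/ 255759939703125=-4890.81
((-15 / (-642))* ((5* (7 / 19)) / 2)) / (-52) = -175 / 422864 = -0.00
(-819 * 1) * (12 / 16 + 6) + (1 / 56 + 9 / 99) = -5528.14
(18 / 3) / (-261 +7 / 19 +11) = -38 / 1581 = -0.02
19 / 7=2.71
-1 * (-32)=32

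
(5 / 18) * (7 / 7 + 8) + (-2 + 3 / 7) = 13 / 14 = 0.93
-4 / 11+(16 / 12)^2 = 140 / 99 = 1.41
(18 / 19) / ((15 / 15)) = 18 / 19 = 0.95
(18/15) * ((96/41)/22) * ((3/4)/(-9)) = -24/2255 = -0.01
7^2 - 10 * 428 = -4231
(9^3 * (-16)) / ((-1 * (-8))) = -1458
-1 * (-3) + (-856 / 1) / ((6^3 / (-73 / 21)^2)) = -534482 / 11907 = -44.89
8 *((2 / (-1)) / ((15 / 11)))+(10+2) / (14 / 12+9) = -9656 / 915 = -10.55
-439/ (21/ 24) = -3512/ 7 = -501.71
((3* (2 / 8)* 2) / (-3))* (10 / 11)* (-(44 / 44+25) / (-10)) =-1.18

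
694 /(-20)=-347 /10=-34.70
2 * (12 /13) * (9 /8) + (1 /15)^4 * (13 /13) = 1366888 /658125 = 2.08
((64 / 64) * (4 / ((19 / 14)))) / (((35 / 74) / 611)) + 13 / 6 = 3809.66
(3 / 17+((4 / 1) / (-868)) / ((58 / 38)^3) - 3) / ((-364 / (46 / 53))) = 5845505821 / 867860468566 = 0.01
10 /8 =5 /4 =1.25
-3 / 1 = -3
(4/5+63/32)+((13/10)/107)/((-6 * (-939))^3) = 1059614871388739/382705145422560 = 2.77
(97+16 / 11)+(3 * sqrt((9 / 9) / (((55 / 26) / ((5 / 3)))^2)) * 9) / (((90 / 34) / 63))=33261 / 55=604.75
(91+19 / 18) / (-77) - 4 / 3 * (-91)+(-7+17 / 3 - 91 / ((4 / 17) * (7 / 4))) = -141643 / 1386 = -102.20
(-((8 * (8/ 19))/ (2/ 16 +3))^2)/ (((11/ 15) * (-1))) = 1.58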